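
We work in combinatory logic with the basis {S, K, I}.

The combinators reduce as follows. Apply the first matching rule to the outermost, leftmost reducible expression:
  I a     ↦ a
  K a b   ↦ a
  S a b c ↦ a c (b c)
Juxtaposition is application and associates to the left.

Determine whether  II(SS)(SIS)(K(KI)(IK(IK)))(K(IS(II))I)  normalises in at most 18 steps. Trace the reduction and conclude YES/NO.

  start: II(SS)(SIS)(K(KI)(IK(IK)))(K(IS(II))I)
  →1  I(SS)(SIS)(K(KI)(IK(IK)))(K(IS(II))I)
  →2  SS(SIS)(K(KI)(IK(IK)))(K(IS(II))I)
  →3  S(K(KI)(IK(IK)))(SIS(K(KI)(IK(IK))))(K(IS(II))I)
  →4  K(KI)(IK(IK))(K(IS(II))I)(SIS(K(KI)(IK(IK)))(K(IS(II))I))
  →5  KI(K(IS(II))I)(SIS(K(KI)(IK(IK)))(K(IS(II))I))
  →6  I(SIS(K(KI)(IK(IK)))(K(IS(II))I))
  →7  SIS(K(KI)(IK(IK)))(K(IS(II))I)
  →8  I(K(KI)(IK(IK)))(S(K(KI)(IK(IK))))(K(IS(II))I)
  →9  K(KI)(IK(IK))(S(K(KI)(IK(IK))))(K(IS(II))I)
  →10  KI(S(K(KI)(IK(IK))))(K(IS(II))I)
  →11  I(K(IS(II))I)
  →12  K(IS(II))I
  →13  IS(II)
  →14  S(II)
  →15  SI

Answer: YES — reaches normal form SI in 15 ≤ 18 steps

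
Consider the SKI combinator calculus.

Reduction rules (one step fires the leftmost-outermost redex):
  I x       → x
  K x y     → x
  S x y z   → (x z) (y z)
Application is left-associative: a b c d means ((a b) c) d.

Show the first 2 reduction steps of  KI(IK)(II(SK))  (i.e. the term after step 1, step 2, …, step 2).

Answer: after 2 steps: II(SK)

Derivation:
  start: KI(IK)(II(SK))
  →1  I(II(SK))
  →2  II(SK)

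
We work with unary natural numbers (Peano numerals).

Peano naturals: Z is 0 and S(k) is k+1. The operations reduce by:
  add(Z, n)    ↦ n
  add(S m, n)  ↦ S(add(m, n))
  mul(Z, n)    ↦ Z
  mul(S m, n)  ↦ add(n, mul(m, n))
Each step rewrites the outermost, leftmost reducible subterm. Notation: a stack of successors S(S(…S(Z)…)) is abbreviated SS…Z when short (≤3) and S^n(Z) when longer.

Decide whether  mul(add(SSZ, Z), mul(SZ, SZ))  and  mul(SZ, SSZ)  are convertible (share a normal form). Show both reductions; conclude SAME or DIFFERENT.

Term A:
  start: mul(add(SSZ, Z), mul(SZ, SZ))
  step 1: mul(S(add(SZ, Z)), mul(SZ, SZ))
  step 2: add(mul(SZ, SZ), mul(add(SZ, Z), mul(SZ, SZ)))
  step 3: add(add(SZ, mul(Z, SZ)), mul(add(SZ, Z), mul(SZ, SZ)))
  step 4: add(S(add(Z, mul(Z, SZ))), mul(add(SZ, Z), mul(SZ, SZ)))
  step 5: S(add(add(Z, mul(Z, SZ)), mul(add(SZ, Z), mul(SZ, SZ))))
  step 6: S(add(mul(Z, SZ), mul(add(SZ, Z), mul(SZ, SZ))))
  step 7: S(add(Z, mul(add(SZ, Z), mul(SZ, SZ))))
  step 8: S(mul(add(SZ, Z), mul(SZ, SZ)))
  step 9: S(mul(S(add(Z, Z)), mul(SZ, SZ)))
  step 10: S(add(mul(SZ, SZ), mul(add(Z, Z), mul(SZ, SZ))))
  step 11: S(add(add(SZ, mul(Z, SZ)), mul(add(Z, Z), mul(SZ, SZ))))
  step 12: S(add(S(add(Z, mul(Z, SZ))), mul(add(Z, Z), mul(SZ, SZ))))
  step 13: S(S(add(add(Z, mul(Z, SZ)), mul(add(Z, Z), mul(SZ, SZ)))))
  step 14: S(S(add(mul(Z, SZ), mul(add(Z, Z), mul(SZ, SZ)))))
  step 15: S(S(add(Z, mul(add(Z, Z), mul(SZ, SZ)))))
  step 16: S(S(mul(add(Z, Z), mul(SZ, SZ))))
  step 17: S(S(mul(Z, mul(SZ, SZ))))
  step 18: SSZ

Term B:
  start: mul(SZ, SSZ)
  step 1: add(SSZ, mul(Z, SSZ))
  step 2: S(add(SZ, mul(Z, SSZ)))
  step 3: S(S(add(Z, mul(Z, SSZ))))
  step 4: S(S(mul(Z, SSZ)))
  step 5: SSZ

Answer: SAME — A ⇓ SSZ, B ⇓ SSZ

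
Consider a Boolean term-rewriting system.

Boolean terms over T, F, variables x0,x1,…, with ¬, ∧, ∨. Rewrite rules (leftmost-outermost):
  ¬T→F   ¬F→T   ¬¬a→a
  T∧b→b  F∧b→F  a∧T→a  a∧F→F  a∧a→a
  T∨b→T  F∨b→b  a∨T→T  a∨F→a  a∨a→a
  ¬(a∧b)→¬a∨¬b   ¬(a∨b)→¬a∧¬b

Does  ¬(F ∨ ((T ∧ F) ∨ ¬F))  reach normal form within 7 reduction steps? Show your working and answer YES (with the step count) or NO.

Answer: NO — after 7 steps the term is ¬F ∧ ¬¬F, not yet normal

Derivation:
  start: ¬(F ∨ ((T ∧ F) ∨ ¬F))
  [1] ¬F ∧ ¬((T ∧ F) ∨ ¬F)
  [2] T ∧ ¬((T ∧ F) ∨ ¬F)
  [3] ¬((T ∧ F) ∨ ¬F)
  [4] ¬(T ∧ F) ∧ ¬¬F
  [5] (¬T ∨ ¬F) ∧ ¬¬F
  [6] (F ∨ ¬F) ∧ ¬¬F
  [7] ¬F ∧ ¬¬F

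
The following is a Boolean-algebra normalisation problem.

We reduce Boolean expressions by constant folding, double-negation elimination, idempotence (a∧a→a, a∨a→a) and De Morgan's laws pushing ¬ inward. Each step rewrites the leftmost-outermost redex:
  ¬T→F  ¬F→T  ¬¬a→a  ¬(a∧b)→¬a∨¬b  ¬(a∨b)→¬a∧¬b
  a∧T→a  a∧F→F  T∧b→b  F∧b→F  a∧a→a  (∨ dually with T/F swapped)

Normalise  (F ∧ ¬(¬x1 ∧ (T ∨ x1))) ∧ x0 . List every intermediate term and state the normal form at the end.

  start: (F ∧ ¬(¬x1 ∧ (T ∨ x1))) ∧ x0
  step 1: F ∧ x0
  step 2: F

Answer: normal form = F  (in 2 steps)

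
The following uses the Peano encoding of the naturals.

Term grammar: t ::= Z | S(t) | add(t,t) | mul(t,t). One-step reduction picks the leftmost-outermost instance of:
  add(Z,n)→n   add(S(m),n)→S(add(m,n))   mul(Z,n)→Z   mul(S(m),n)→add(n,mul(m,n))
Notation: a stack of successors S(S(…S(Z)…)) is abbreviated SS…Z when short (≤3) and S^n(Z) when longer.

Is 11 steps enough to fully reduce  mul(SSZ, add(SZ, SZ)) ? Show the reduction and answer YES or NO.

Answer: NO — after 11 steps the term is S(S(S(S(add(Z, mul(Z, add(SZ, SZ))))))), not yet normal

Reduction:
  start: mul(SSZ, add(SZ, SZ))
  [1] add(add(SZ, SZ), mul(SZ, add(SZ, SZ)))
  [2] add(S(add(Z, SZ)), mul(SZ, add(SZ, SZ)))
  [3] S(add(add(Z, SZ), mul(SZ, add(SZ, SZ))))
  [4] S(add(SZ, mul(SZ, add(SZ, SZ))))
  [5] S(S(add(Z, mul(SZ, add(SZ, SZ)))))
  [6] S(S(mul(SZ, add(SZ, SZ))))
  [7] S(S(add(add(SZ, SZ), mul(Z, add(SZ, SZ)))))
  [8] S(S(add(S(add(Z, SZ)), mul(Z, add(SZ, SZ)))))
  [9] S(S(S(add(add(Z, SZ), mul(Z, add(SZ, SZ))))))
  [10] S(S(S(add(SZ, mul(Z, add(SZ, SZ))))))
  [11] S(S(S(S(add(Z, mul(Z, add(SZ, SZ)))))))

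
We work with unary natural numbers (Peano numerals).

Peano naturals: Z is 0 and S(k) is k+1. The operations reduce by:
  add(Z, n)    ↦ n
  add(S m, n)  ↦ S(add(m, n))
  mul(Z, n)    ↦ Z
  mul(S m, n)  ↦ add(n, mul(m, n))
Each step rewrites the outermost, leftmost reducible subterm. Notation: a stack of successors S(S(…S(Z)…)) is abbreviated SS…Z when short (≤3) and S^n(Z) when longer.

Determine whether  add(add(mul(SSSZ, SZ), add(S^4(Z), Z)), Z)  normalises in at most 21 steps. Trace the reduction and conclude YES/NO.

  start: add(add(mul(SSSZ, SZ), add(S^4(Z), Z)), Z)
  step 1: add(add(add(SZ, mul(SSZ, SZ)), add(S^4(Z), Z)), Z)
  step 2: add(add(S(add(Z, mul(SSZ, SZ))), add(S^4(Z), Z)), Z)
  step 3: add(S(add(add(Z, mul(SSZ, SZ)), add(S^4(Z), Z))), Z)
  step 4: S(add(add(add(Z, mul(SSZ, SZ)), add(S^4(Z), Z)), Z))
  step 5: S(add(add(mul(SSZ, SZ), add(S^4(Z), Z)), Z))
  step 6: S(add(add(add(SZ, mul(SZ, SZ)), add(S^4(Z), Z)), Z))
  step 7: S(add(add(S(add(Z, mul(SZ, SZ))), add(S^4(Z), Z)), Z))
  step 8: S(add(S(add(add(Z, mul(SZ, SZ)), add(S^4(Z), Z))), Z))
  step 9: S(S(add(add(add(Z, mul(SZ, SZ)), add(S^4(Z), Z)), Z)))
  step 10: S(S(add(add(mul(SZ, SZ), add(S^4(Z), Z)), Z)))
  step 11: S(S(add(add(add(SZ, mul(Z, SZ)), add(S^4(Z), Z)), Z)))
  step 12: S(S(add(add(S(add(Z, mul(Z, SZ))), add(S^4(Z), Z)), Z)))
  step 13: S(S(add(S(add(add(Z, mul(Z, SZ)), add(S^4(Z), Z))), Z)))
  step 14: S(S(S(add(add(add(Z, mul(Z, SZ)), add(S^4(Z), Z)), Z))))
  step 15: S(S(S(add(add(mul(Z, SZ), add(S^4(Z), Z)), Z))))
  step 16: S(S(S(add(add(Z, add(S^4(Z), Z)), Z))))
  step 17: S(S(S(add(add(S^4(Z), Z), Z))))
  step 18: S(S(S(add(S(add(SSSZ, Z)), Z))))
  step 19: S(S(S(S(add(add(SSSZ, Z), Z)))))
  step 20: S(S(S(S(add(S(add(SSZ, Z)), Z)))))
  step 21: S(S(S(S(S(add(add(SSZ, Z), Z))))))

Answer: NO — after 21 steps the term is S(S(S(S(S(add(add(SSZ, Z), Z)))))), not yet normal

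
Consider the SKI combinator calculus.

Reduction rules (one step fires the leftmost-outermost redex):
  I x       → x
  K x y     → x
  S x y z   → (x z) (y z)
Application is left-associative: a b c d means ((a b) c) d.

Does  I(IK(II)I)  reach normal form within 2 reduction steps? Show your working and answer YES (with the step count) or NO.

Answer: NO — after 2 steps the term is K(II)I, not yet normal

Reduction:
  start: I(IK(II)I)
  [1] IK(II)I
  [2] K(II)I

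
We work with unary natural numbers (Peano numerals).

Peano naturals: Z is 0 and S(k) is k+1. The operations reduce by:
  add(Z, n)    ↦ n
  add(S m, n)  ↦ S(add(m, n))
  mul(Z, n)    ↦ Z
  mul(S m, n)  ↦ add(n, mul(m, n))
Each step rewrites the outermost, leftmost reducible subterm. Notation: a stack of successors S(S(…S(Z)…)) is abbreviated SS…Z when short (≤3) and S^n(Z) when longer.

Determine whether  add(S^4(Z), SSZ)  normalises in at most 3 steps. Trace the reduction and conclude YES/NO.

Answer: NO — after 3 steps the term is S(S(S(add(SZ, SSZ)))), not yet normal

Working:
  start: add(S^4(Z), SSZ)
  step 1: S(add(SSSZ, SSZ))
  step 2: S(S(add(SSZ, SSZ)))
  step 3: S(S(S(add(SZ, SSZ))))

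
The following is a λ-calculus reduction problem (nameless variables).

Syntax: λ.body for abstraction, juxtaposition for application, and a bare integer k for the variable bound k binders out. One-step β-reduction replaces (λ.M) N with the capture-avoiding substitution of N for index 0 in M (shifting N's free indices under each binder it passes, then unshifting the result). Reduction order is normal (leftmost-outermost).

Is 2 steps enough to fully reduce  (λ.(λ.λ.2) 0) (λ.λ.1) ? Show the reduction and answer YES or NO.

Answer: YES — reaches normal form λ.λ.λ.1 in 2 ≤ 2 steps

Reduction:
  start: (λ.(λ.λ.2) 0) (λ.λ.1)
  [1] (λ.λ.λ.λ.1) (λ.λ.1)
  [2] λ.λ.λ.1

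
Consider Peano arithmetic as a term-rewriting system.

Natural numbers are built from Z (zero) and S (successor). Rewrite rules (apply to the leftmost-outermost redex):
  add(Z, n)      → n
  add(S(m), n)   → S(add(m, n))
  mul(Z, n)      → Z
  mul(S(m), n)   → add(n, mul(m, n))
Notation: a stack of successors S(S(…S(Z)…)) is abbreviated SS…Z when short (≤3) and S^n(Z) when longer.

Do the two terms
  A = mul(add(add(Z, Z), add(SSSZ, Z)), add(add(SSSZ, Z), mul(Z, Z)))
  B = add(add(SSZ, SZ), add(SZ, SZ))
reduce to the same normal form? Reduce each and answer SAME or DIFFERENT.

Answer: DIFFERENT — A ⇓ S^9(Z), B ⇓ S^5(Z)

Derivation:
Term A:
  start: mul(add(add(Z, Z), add(SSSZ, Z)), add(add(SSSZ, Z), mul(Z, Z)))
  step 1: mul(add(Z, add(SSSZ, Z)), add(add(SSSZ, Z), mul(Z, Z)))
  step 2: mul(add(SSSZ, Z), add(add(SSSZ, Z), mul(Z, Z)))
  step 3: mul(S(add(SSZ, Z)), add(add(SSSZ, Z), mul(Z, Z)))
  step 4: add(add(add(SSSZ, Z), mul(Z, Z)), mul(add(SSZ, Z), add(add(SSSZ, Z), mul(Z, Z))))
  step 5: add(add(S(add(SSZ, Z)), mul(Z, Z)), mul(add(SSZ, Z), add(add(SSSZ, Z), mul(Z, Z))))
  step 6: add(S(add(add(SSZ, Z), mul(Z, Z))), mul(add(SSZ, Z), add(add(SSSZ, Z), mul(Z, Z))))
  step 7: S(add(add(add(SSZ, Z), mul(Z, Z)), mul(add(SSZ, Z), add(add(SSSZ, Z), mul(Z, Z)))))
  step 8: S(add(add(S(add(SZ, Z)), mul(Z, Z)), mul(add(SSZ, Z), add(add(SSSZ, Z), mul(Z, Z)))))
  step 9: S(add(S(add(add(SZ, Z), mul(Z, Z))), mul(add(SSZ, Z), add(add(SSSZ, Z), mul(Z, Z)))))
  step 10: S(S(add(add(add(SZ, Z), mul(Z, Z)), mul(add(SSZ, Z), add(add(SSSZ, Z), mul(Z, Z))))))
  step 11: S(S(add(add(S(add(Z, Z)), mul(Z, Z)), mul(add(SSZ, Z), add(add(SSSZ, Z), mul(Z, Z))))))
  step 12: S(S(add(S(add(add(Z, Z), mul(Z, Z))), mul(add(SSZ, Z), add(add(SSSZ, Z), mul(Z, Z))))))
  step 13: S(S(S(add(add(add(Z, Z), mul(Z, Z)), mul(add(SSZ, Z), add(add(SSSZ, Z), mul(Z, Z)))))))
  step 14: S(S(S(add(add(Z, mul(Z, Z)), mul(add(SSZ, Z), add(add(SSSZ, Z), mul(Z, Z)))))))
  step 15: S(S(S(add(mul(Z, Z), mul(add(SSZ, Z), add(add(SSSZ, Z), mul(Z, Z)))))))
  step 16: S(S(S(add(Z, mul(add(SSZ, Z), add(add(SSSZ, Z), mul(Z, Z)))))))
  step 17: S(S(S(mul(add(SSZ, Z), add(add(SSSZ, Z), mul(Z, Z))))))
  step 18: S(S(S(mul(S(add(SZ, Z)), add(add(SSSZ, Z), mul(Z, Z))))))
  step 19: S(S(S(add(add(add(SSSZ, Z), mul(Z, Z)), mul(add(SZ, Z), add(add(SSSZ, Z), mul(Z, Z)))))))
  step 20: S(S(S(add(add(S(add(SSZ, Z)), mul(Z, Z)), mul(add(SZ, Z), add(add(SSSZ, Z), mul(Z, Z)))))))
  step 21: S(S(S(add(S(add(add(SSZ, Z), mul(Z, Z))), mul(add(SZ, Z), add(add(SSSZ, Z), mul(Z, Z)))))))
  step 22: S(S(S(S(add(add(add(SSZ, Z), mul(Z, Z)), mul(add(SZ, Z), add(add(SSSZ, Z), mul(Z, Z))))))))
  step 23: S(S(S(S(add(add(S(add(SZ, Z)), mul(Z, Z)), mul(add(SZ, Z), add(add(SSSZ, Z), mul(Z, Z))))))))
  step 24: S(S(S(S(add(S(add(add(SZ, Z), mul(Z, Z))), mul(add(SZ, Z), add(add(SSSZ, Z), mul(Z, Z))))))))
  step 25: S(S(S(S(S(add(add(add(SZ, Z), mul(Z, Z)), mul(add(SZ, Z), add(add(SSSZ, Z), mul(Z, Z)))))))))
  step 26: S(S(S(S(S(add(add(S(add(Z, Z)), mul(Z, Z)), mul(add(SZ, Z), add(add(SSSZ, Z), mul(Z, Z)))))))))
  step 27: S(S(S(S(S(add(S(add(add(Z, Z), mul(Z, Z))), mul(add(SZ, Z), add(add(SSSZ, Z), mul(Z, Z)))))))))
  step 28: S(S(S(S(S(S(add(add(add(Z, Z), mul(Z, Z)), mul(add(SZ, Z), add(add(SSSZ, Z), mul(Z, Z))))))))))
  step 29: S(S(S(S(S(S(add(add(Z, mul(Z, Z)), mul(add(SZ, Z), add(add(SSSZ, Z), mul(Z, Z))))))))))
  step 30: S(S(S(S(S(S(add(mul(Z, Z), mul(add(SZ, Z), add(add(SSSZ, Z), mul(Z, Z))))))))))
  step 31: S(S(S(S(S(S(add(Z, mul(add(SZ, Z), add(add(SSSZ, Z), mul(Z, Z))))))))))
  step 32: S(S(S(S(S(S(mul(add(SZ, Z), add(add(SSSZ, Z), mul(Z, Z)))))))))
  step 33: S(S(S(S(S(S(mul(S(add(Z, Z)), add(add(SSSZ, Z), mul(Z, Z)))))))))
  step 34: S(S(S(S(S(S(add(add(add(SSSZ, Z), mul(Z, Z)), mul(add(Z, Z), add(add(SSSZ, Z), mul(Z, Z))))))))))
  step 35: S(S(S(S(S(S(add(add(S(add(SSZ, Z)), mul(Z, Z)), mul(add(Z, Z), add(add(SSSZ, Z), mul(Z, Z))))))))))
  step 36: S(S(S(S(S(S(add(S(add(add(SSZ, Z), mul(Z, Z))), mul(add(Z, Z), add(add(SSSZ, Z), mul(Z, Z))))))))))
  step 37: S(S(S(S(S(S(S(add(add(add(SSZ, Z), mul(Z, Z)), mul(add(Z, Z), add(add(SSSZ, Z), mul(Z, Z)))))))))))
  step 38: S(S(S(S(S(S(S(add(add(S(add(SZ, Z)), mul(Z, Z)), mul(add(Z, Z), add(add(SSSZ, Z), mul(Z, Z)))))))))))
  step 39: S(S(S(S(S(S(S(add(S(add(add(SZ, Z), mul(Z, Z))), mul(add(Z, Z), add(add(SSSZ, Z), mul(Z, Z)))))))))))
  step 40: S(S(S(S(S(S(S(S(add(add(add(SZ, Z), mul(Z, Z)), mul(add(Z, Z), add(add(SSSZ, Z), mul(Z, Z))))))))))))
  step 41: S(S(S(S(S(S(S(S(add(add(S(add(Z, Z)), mul(Z, Z)), mul(add(Z, Z), add(add(SSSZ, Z), mul(Z, Z))))))))))))
  step 42: S(S(S(S(S(S(S(S(add(S(add(add(Z, Z), mul(Z, Z))), mul(add(Z, Z), add(add(SSSZ, Z), mul(Z, Z))))))))))))
  step 43: S(S(S(S(S(S(S(S(S(add(add(add(Z, Z), mul(Z, Z)), mul(add(Z, Z), add(add(SSSZ, Z), mul(Z, Z)))))))))))))
  step 44: S(S(S(S(S(S(S(S(S(add(add(Z, mul(Z, Z)), mul(add(Z, Z), add(add(SSSZ, Z), mul(Z, Z)))))))))))))
  step 45: S(S(S(S(S(S(S(S(S(add(mul(Z, Z), mul(add(Z, Z), add(add(SSSZ, Z), mul(Z, Z)))))))))))))
  step 46: S(S(S(S(S(S(S(S(S(add(Z, mul(add(Z, Z), add(add(SSSZ, Z), mul(Z, Z)))))))))))))
  step 47: S(S(S(S(S(S(S(S(S(mul(add(Z, Z), add(add(SSSZ, Z), mul(Z, Z))))))))))))
  step 48: S(S(S(S(S(S(S(S(S(mul(Z, add(add(SSSZ, Z), mul(Z, Z))))))))))))
  step 49: S^9(Z)

Term B:
  start: add(add(SSZ, SZ), add(SZ, SZ))
  step 1: add(S(add(SZ, SZ)), add(SZ, SZ))
  step 2: S(add(add(SZ, SZ), add(SZ, SZ)))
  step 3: S(add(S(add(Z, SZ)), add(SZ, SZ)))
  step 4: S(S(add(add(Z, SZ), add(SZ, SZ))))
  step 5: S(S(add(SZ, add(SZ, SZ))))
  step 6: S(S(S(add(Z, add(SZ, SZ)))))
  step 7: S(S(S(add(SZ, SZ))))
  step 8: S(S(S(S(add(Z, SZ)))))
  step 9: S^5(Z)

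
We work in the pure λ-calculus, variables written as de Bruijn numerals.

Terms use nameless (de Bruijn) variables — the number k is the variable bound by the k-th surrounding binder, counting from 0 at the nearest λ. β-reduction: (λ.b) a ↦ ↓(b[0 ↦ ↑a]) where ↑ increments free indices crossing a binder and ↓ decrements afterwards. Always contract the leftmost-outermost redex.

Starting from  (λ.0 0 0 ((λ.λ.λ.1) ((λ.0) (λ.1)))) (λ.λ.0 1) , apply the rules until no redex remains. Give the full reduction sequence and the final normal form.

Answer: normal form = λ.λ.λ.0 1  (in 7 steps)

Reduction:
  start: (λ.0 0 0 ((λ.λ.λ.1) ((λ.0) (λ.1)))) (λ.λ.0 1)
  [1] (λ.λ.0 1) (λ.λ.0 1) (λ.λ.0 1) ((λ.λ.λ.1) ((λ.0) (λ.λ.λ.0 1)))
  [2] (λ.0 (λ.λ.0 1)) (λ.λ.0 1) ((λ.λ.λ.1) ((λ.0) (λ.λ.λ.0 1)))
  [3] (λ.λ.0 1) (λ.λ.0 1) ((λ.λ.λ.1) ((λ.0) (λ.λ.λ.0 1)))
  [4] (λ.0 (λ.λ.0 1)) ((λ.λ.λ.1) ((λ.0) (λ.λ.λ.0 1)))
  [5] (λ.λ.λ.1) ((λ.0) (λ.λ.λ.0 1)) (λ.λ.0 1)
  [6] (λ.λ.1) (λ.λ.0 1)
  [7] λ.λ.λ.0 1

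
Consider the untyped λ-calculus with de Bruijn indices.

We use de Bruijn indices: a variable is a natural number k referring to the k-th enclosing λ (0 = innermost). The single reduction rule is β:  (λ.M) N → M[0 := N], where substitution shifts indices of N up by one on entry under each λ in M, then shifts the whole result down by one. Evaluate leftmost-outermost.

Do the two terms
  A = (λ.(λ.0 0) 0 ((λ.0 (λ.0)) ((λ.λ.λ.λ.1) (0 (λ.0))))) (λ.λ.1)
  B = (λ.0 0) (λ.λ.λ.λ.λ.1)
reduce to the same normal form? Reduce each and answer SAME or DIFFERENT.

Answer: DIFFERENT — A ⇓ λ.λ.1, B ⇓ λ.λ.λ.λ.1

Reduction:
Term A:
  start: (λ.(λ.0 0) 0 ((λ.0 (λ.0)) ((λ.λ.λ.λ.1) (0 (λ.0))))) (λ.λ.1)
  [1] (λ.0 0) (λ.λ.1) ((λ.0 (λ.0)) ((λ.λ.λ.λ.1) ((λ.λ.1) (λ.0))))
  [2] (λ.λ.1) (λ.λ.1) ((λ.0 (λ.0)) ((λ.λ.λ.λ.1) ((λ.λ.1) (λ.0))))
  [3] (λ.λ.λ.1) ((λ.0 (λ.0)) ((λ.λ.λ.λ.1) ((λ.λ.1) (λ.0))))
  [4] λ.λ.1

Term B:
  start: (λ.0 0) (λ.λ.λ.λ.λ.1)
  [1] (λ.λ.λ.λ.λ.1) (λ.λ.λ.λ.λ.1)
  [2] λ.λ.λ.λ.1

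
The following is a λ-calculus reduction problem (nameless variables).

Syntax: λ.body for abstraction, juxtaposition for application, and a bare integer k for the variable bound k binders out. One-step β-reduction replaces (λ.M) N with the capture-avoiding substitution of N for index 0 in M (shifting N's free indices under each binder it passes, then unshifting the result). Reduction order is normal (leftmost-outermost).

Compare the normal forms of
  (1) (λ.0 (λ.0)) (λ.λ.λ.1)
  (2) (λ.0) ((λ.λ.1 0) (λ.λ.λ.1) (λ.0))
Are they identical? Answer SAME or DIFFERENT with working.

Term A:
  start: (λ.0 (λ.0)) (λ.λ.λ.1)
  [1] (λ.λ.λ.1) (λ.0)
  [2] λ.λ.1

Term B:
  start: (λ.0) ((λ.λ.1 0) (λ.λ.λ.1) (λ.0))
  [1] (λ.λ.1 0) (λ.λ.λ.1) (λ.0)
  [2] (λ.(λ.λ.λ.1) 0) (λ.0)
  [3] (λ.λ.λ.1) (λ.0)
  [4] λ.λ.1

Answer: SAME — A ⇓ λ.λ.1, B ⇓ λ.λ.1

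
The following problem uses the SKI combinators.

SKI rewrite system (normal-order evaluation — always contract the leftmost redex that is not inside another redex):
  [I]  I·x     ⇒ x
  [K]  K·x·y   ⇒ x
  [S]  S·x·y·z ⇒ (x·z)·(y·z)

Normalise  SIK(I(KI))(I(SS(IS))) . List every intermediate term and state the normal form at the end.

Answer: normal form = SSS  (in 7 steps)

Derivation:
  start: SIK(I(KI))(I(SS(IS)))
  [1] I(I(KI))(K(I(KI)))(I(SS(IS)))
  [2] I(KI)(K(I(KI)))(I(SS(IS)))
  [3] KI(K(I(KI)))(I(SS(IS)))
  [4] I(I(SS(IS)))
  [5] I(SS(IS))
  [6] SS(IS)
  [7] SSS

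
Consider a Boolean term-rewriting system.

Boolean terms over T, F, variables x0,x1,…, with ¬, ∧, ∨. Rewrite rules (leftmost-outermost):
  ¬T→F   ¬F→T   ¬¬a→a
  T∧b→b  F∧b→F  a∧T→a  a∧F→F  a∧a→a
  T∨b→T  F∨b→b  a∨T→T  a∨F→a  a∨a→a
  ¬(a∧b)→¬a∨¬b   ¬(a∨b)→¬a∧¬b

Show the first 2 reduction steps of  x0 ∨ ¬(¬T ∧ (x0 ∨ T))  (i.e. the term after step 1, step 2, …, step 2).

  start: x0 ∨ ¬(¬T ∧ (x0 ∨ T))
  [1] x0 ∨ (¬¬T ∨ ¬(x0 ∨ T))
  [2] x0 ∨ (T ∨ ¬(x0 ∨ T))

Answer: after 2 steps: x0 ∨ (T ∨ ¬(x0 ∨ T))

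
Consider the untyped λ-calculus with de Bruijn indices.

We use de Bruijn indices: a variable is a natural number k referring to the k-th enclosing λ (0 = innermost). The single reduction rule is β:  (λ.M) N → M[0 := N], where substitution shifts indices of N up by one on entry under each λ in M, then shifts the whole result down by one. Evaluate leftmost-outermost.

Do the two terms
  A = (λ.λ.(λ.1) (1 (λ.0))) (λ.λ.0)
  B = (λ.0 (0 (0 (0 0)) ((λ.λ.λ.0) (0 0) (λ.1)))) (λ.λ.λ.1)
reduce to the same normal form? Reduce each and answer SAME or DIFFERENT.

Answer: DIFFERENT — A ⇓ λ.0, B ⇓ λ.λ.1

Reduction:
Term A:
  start: (λ.λ.(λ.1) (1 (λ.0))) (λ.λ.0)
  step 1: λ.(λ.1) ((λ.λ.0) (λ.0))
  step 2: λ.0

Term B:
  start: (λ.0 (0 (0 (0 0)) ((λ.λ.λ.0) (0 0) (λ.1)))) (λ.λ.λ.1)
  step 1: (λ.λ.λ.1) ((λ.λ.λ.1) ((λ.λ.λ.1) ((λ.λ.λ.1) (λ.λ.λ.1))) ((λ.λ.λ.0) ((λ.λ.λ.1) (λ.λ.λ.1)) (λ.λ.λ.λ.1)))
  step 2: λ.λ.1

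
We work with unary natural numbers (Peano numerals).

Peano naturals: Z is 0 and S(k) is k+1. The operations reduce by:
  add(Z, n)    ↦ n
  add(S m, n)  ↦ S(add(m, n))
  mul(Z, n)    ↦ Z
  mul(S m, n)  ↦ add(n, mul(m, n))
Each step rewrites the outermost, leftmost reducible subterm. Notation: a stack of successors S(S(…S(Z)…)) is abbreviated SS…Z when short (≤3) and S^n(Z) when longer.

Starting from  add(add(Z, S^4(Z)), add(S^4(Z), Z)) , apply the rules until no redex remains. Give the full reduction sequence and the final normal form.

  start: add(add(Z, S^4(Z)), add(S^4(Z), Z))
  step 1: add(S^4(Z), add(S^4(Z), Z))
  step 2: S(add(SSSZ, add(S^4(Z), Z)))
  step 3: S(S(add(SSZ, add(S^4(Z), Z))))
  step 4: S(S(S(add(SZ, add(S^4(Z), Z)))))
  step 5: S(S(S(S(add(Z, add(S^4(Z), Z))))))
  step 6: S(S(S(S(add(S^4(Z), Z)))))
  step 7: S(S(S(S(S(add(SSSZ, Z))))))
  step 8: S(S(S(S(S(S(add(SSZ, Z)))))))
  step 9: S(S(S(S(S(S(S(add(SZ, Z))))))))
  step 10: S(S(S(S(S(S(S(S(add(Z, Z)))))))))
  step 11: S^8(Z)

Answer: normal form = S^8(Z)  (in 11 steps)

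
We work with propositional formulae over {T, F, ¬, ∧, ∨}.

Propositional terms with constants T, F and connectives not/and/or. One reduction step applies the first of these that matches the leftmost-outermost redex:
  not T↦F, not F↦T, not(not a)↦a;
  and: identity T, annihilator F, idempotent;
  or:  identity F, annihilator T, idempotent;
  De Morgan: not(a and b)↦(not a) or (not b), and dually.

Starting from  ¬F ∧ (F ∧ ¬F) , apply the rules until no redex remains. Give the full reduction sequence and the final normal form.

Answer: normal form = F  (in 3 steps)

Reduction:
  start: ¬F ∧ (F ∧ ¬F)
  →1  T ∧ (F ∧ ¬F)
  →2  F ∧ ¬F
  →3  F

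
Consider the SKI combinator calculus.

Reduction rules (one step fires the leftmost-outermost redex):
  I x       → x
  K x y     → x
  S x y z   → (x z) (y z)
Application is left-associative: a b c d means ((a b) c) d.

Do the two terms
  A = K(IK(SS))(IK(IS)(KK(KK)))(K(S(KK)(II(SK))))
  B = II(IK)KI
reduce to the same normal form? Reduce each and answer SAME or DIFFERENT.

Term A:
  start: K(IK(SS))(IK(IS)(KK(KK)))(K(S(KK)(II(SK))))
  [1] IK(SS)(K(S(KK)(II(SK))))
  [2] K(SS)(K(S(KK)(II(SK))))
  [3] SS

Term B:
  start: II(IK)KI
  [1] I(IK)KI
  [2] IKKI
  [3] KKI
  [4] K

Answer: DIFFERENT — A ⇓ SS, B ⇓ K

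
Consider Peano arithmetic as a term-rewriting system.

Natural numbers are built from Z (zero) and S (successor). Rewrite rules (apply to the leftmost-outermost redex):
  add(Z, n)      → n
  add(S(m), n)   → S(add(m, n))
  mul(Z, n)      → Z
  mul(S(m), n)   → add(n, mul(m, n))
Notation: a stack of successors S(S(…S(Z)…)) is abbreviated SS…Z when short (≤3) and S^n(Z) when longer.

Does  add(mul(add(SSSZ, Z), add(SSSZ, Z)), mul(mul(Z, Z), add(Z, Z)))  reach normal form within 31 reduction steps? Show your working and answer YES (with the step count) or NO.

  start: add(mul(add(SSSZ, Z), add(SSSZ, Z)), mul(mul(Z, Z), add(Z, Z)))
  [1] add(mul(S(add(SSZ, Z)), add(SSSZ, Z)), mul(mul(Z, Z), add(Z, Z)))
  [2] add(add(add(SSSZ, Z), mul(add(SSZ, Z), add(SSSZ, Z))), mul(mul(Z, Z), add(Z, Z)))
  [3] add(add(S(add(SSZ, Z)), mul(add(SSZ, Z), add(SSSZ, Z))), mul(mul(Z, Z), add(Z, Z)))
  [4] add(S(add(add(SSZ, Z), mul(add(SSZ, Z), add(SSSZ, Z)))), mul(mul(Z, Z), add(Z, Z)))
  [5] S(add(add(add(SSZ, Z), mul(add(SSZ, Z), add(SSSZ, Z))), mul(mul(Z, Z), add(Z, Z))))
  [6] S(add(add(S(add(SZ, Z)), mul(add(SSZ, Z), add(SSSZ, Z))), mul(mul(Z, Z), add(Z, Z))))
  [7] S(add(S(add(add(SZ, Z), mul(add(SSZ, Z), add(SSSZ, Z)))), mul(mul(Z, Z), add(Z, Z))))
  [8] S(S(add(add(add(SZ, Z), mul(add(SSZ, Z), add(SSSZ, Z))), mul(mul(Z, Z), add(Z, Z)))))
  [9] S(S(add(add(S(add(Z, Z)), mul(add(SSZ, Z), add(SSSZ, Z))), mul(mul(Z, Z), add(Z, Z)))))
  [10] S(S(add(S(add(add(Z, Z), mul(add(SSZ, Z), add(SSSZ, Z)))), mul(mul(Z, Z), add(Z, Z)))))
  [11] S(S(S(add(add(add(Z, Z), mul(add(SSZ, Z), add(SSSZ, Z))), mul(mul(Z, Z), add(Z, Z))))))
  [12] S(S(S(add(add(Z, mul(add(SSZ, Z), add(SSSZ, Z))), mul(mul(Z, Z), add(Z, Z))))))
  [13] S(S(S(add(mul(add(SSZ, Z), add(SSSZ, Z)), mul(mul(Z, Z), add(Z, Z))))))
  [14] S(S(S(add(mul(S(add(SZ, Z)), add(SSSZ, Z)), mul(mul(Z, Z), add(Z, Z))))))
  [15] S(S(S(add(add(add(SSSZ, Z), mul(add(SZ, Z), add(SSSZ, Z))), mul(mul(Z, Z), add(Z, Z))))))
  [16] S(S(S(add(add(S(add(SSZ, Z)), mul(add(SZ, Z), add(SSSZ, Z))), mul(mul(Z, Z), add(Z, Z))))))
  [17] S(S(S(add(S(add(add(SSZ, Z), mul(add(SZ, Z), add(SSSZ, Z)))), mul(mul(Z, Z), add(Z, Z))))))
  [18] S(S(S(S(add(add(add(SSZ, Z), mul(add(SZ, Z), add(SSSZ, Z))), mul(mul(Z, Z), add(Z, Z)))))))
  [19] S(S(S(S(add(add(S(add(SZ, Z)), mul(add(SZ, Z), add(SSSZ, Z))), mul(mul(Z, Z), add(Z, Z)))))))
  [20] S(S(S(S(add(S(add(add(SZ, Z), mul(add(SZ, Z), add(SSSZ, Z)))), mul(mul(Z, Z), add(Z, Z)))))))
  [21] S(S(S(S(S(add(add(add(SZ, Z), mul(add(SZ, Z), add(SSSZ, Z))), mul(mul(Z, Z), add(Z, Z))))))))
  [22] S(S(S(S(S(add(add(S(add(Z, Z)), mul(add(SZ, Z), add(SSSZ, Z))), mul(mul(Z, Z), add(Z, Z))))))))
  [23] S(S(S(S(S(add(S(add(add(Z, Z), mul(add(SZ, Z), add(SSSZ, Z)))), mul(mul(Z, Z), add(Z, Z))))))))
  [24] S(S(S(S(S(S(add(add(add(Z, Z), mul(add(SZ, Z), add(SSSZ, Z))), mul(mul(Z, Z), add(Z, Z)))))))))
  [25] S(S(S(S(S(S(add(add(Z, mul(add(SZ, Z), add(SSSZ, Z))), mul(mul(Z, Z), add(Z, Z)))))))))
  [26] S(S(S(S(S(S(add(mul(add(SZ, Z), add(SSSZ, Z)), mul(mul(Z, Z), add(Z, Z)))))))))
  [27] S(S(S(S(S(S(add(mul(S(add(Z, Z)), add(SSSZ, Z)), mul(mul(Z, Z), add(Z, Z)))))))))
  [28] S(S(S(S(S(S(add(add(add(SSSZ, Z), mul(add(Z, Z), add(SSSZ, Z))), mul(mul(Z, Z), add(Z, Z)))))))))
  [29] S(S(S(S(S(S(add(add(S(add(SSZ, Z)), mul(add(Z, Z), add(SSSZ, Z))), mul(mul(Z, Z), add(Z, Z)))))))))
  [30] S(S(S(S(S(S(add(S(add(add(SSZ, Z), mul(add(Z, Z), add(SSSZ, Z)))), mul(mul(Z, Z), add(Z, Z)))))))))
  [31] S(S(S(S(S(S(S(add(add(add(SSZ, Z), mul(add(Z, Z), add(SSSZ, Z))), mul(mul(Z, Z), add(Z, Z))))))))))

Answer: NO — after 31 steps the term is S(S(S(S(S(S(S(add(add(add(SSZ, Z), mul(add(Z, Z), add(SSSZ, Z))), mul(mul(Z, Z), add(Z, Z)))))))))), not yet normal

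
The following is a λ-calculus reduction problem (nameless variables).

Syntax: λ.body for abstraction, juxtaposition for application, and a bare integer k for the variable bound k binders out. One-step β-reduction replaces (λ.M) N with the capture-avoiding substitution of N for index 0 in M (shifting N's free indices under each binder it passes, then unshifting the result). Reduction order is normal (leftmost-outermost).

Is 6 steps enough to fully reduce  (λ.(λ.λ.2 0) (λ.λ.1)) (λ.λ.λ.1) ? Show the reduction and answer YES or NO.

Answer: YES — reaches normal form λ.λ.λ.1 in 3 ≤ 6 steps

Derivation:
  start: (λ.(λ.λ.2 0) (λ.λ.1)) (λ.λ.λ.1)
  →1  (λ.λ.(λ.λ.λ.1) 0) (λ.λ.1)
  →2  λ.(λ.λ.λ.1) 0
  →3  λ.λ.λ.1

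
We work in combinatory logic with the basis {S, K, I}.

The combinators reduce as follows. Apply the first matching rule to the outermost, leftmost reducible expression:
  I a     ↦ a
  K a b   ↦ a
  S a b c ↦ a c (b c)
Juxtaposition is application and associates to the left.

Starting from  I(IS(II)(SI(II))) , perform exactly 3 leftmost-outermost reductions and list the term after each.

Answer: after 3 steps: SI(SI(II))

Reduction:
  start: I(IS(II)(SI(II)))
  [1] IS(II)(SI(II))
  [2] S(II)(SI(II))
  [3] SI(SI(II))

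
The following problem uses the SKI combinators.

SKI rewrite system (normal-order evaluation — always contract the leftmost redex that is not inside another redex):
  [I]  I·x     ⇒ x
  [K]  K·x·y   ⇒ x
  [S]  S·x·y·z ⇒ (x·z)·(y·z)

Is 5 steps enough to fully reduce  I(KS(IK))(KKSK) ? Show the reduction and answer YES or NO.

Answer: YES — reaches normal form S(KK) in 3 ≤ 5 steps

Working:
  start: I(KS(IK))(KKSK)
  step 1: KS(IK)(KKSK)
  step 2: S(KKSK)
  step 3: S(KK)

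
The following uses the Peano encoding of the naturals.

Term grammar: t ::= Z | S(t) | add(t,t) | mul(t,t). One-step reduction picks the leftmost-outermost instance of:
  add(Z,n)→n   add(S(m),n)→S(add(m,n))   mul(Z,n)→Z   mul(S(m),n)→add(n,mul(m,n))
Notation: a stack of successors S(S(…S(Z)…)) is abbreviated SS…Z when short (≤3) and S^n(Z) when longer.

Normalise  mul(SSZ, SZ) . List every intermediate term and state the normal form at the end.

  start: mul(SSZ, SZ)
  [1] add(SZ, mul(SZ, SZ))
  [2] S(add(Z, mul(SZ, SZ)))
  [3] S(mul(SZ, SZ))
  [4] S(add(SZ, mul(Z, SZ)))
  [5] S(S(add(Z, mul(Z, SZ))))
  [6] S(S(mul(Z, SZ)))
  [7] SSZ

Answer: normal form = SSZ  (in 7 steps)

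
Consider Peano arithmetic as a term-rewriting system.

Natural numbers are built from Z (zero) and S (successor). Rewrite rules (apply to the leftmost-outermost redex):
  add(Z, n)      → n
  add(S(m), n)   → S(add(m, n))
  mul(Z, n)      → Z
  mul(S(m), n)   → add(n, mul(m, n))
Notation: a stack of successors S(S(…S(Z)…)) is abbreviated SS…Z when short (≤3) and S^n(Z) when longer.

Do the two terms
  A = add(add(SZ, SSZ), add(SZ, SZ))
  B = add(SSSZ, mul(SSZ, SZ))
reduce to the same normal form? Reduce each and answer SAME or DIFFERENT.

Answer: SAME — A ⇓ S^5(Z), B ⇓ S^5(Z)

Derivation:
Term A:
  start: add(add(SZ, SSZ), add(SZ, SZ))
  [1] add(S(add(Z, SSZ)), add(SZ, SZ))
  [2] S(add(add(Z, SSZ), add(SZ, SZ)))
  [3] S(add(SSZ, add(SZ, SZ)))
  [4] S(S(add(SZ, add(SZ, SZ))))
  [5] S(S(S(add(Z, add(SZ, SZ)))))
  [6] S(S(S(add(SZ, SZ))))
  [7] S(S(S(S(add(Z, SZ)))))
  [8] S^5(Z)

Term B:
  start: add(SSSZ, mul(SSZ, SZ))
  [1] S(add(SSZ, mul(SSZ, SZ)))
  [2] S(S(add(SZ, mul(SSZ, SZ))))
  [3] S(S(S(add(Z, mul(SSZ, SZ)))))
  [4] S(S(S(mul(SSZ, SZ))))
  [5] S(S(S(add(SZ, mul(SZ, SZ)))))
  [6] S(S(S(S(add(Z, mul(SZ, SZ))))))
  [7] S(S(S(S(mul(SZ, SZ)))))
  [8] S(S(S(S(add(SZ, mul(Z, SZ))))))
  [9] S(S(S(S(S(add(Z, mul(Z, SZ)))))))
  [10] S(S(S(S(S(mul(Z, SZ))))))
  [11] S^5(Z)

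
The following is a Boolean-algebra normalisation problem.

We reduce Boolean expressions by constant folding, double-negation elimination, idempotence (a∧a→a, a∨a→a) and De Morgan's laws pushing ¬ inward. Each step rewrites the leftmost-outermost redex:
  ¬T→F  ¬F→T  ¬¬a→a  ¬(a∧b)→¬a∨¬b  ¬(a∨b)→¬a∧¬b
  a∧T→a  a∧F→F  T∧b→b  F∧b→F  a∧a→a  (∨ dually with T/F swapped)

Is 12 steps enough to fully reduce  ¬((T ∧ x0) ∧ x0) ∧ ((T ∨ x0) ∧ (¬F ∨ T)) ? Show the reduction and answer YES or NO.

Answer: YES — reaches normal form ¬x0 in 9 ≤ 12 steps

Working:
  start: ¬((T ∧ x0) ∧ x0) ∧ ((T ∨ x0) ∧ (¬F ∨ T))
  [1] (¬(T ∧ x0) ∨ ¬x0) ∧ ((T ∨ x0) ∧ (¬F ∨ T))
  [2] ((¬T ∨ ¬x0) ∨ ¬x0) ∧ ((T ∨ x0) ∧ (¬F ∨ T))
  [3] ((F ∨ ¬x0) ∨ ¬x0) ∧ ((T ∨ x0) ∧ (¬F ∨ T))
  [4] (¬x0 ∨ ¬x0) ∧ ((T ∨ x0) ∧ (¬F ∨ T))
  [5] ¬x0 ∧ ((T ∨ x0) ∧ (¬F ∨ T))
  [6] ¬x0 ∧ (T ∧ (¬F ∨ T))
  [7] ¬x0 ∧ (¬F ∨ T)
  [8] ¬x0 ∧ T
  [9] ¬x0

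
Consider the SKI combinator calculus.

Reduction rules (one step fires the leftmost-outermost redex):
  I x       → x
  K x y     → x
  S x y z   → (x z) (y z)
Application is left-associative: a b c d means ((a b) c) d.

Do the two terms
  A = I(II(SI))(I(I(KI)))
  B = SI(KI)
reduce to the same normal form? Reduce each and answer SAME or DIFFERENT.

Term A:
  start: I(II(SI))(I(I(KI)))
  →1  II(SI)(I(I(KI)))
  →2  I(SI)(I(I(KI)))
  →3  SI(I(I(KI)))
  →4  SI(I(KI))
  →5  SI(KI)

Term B:
  start: SI(KI)

Answer: SAME — A ⇓ SI(KI), B ⇓ SI(KI)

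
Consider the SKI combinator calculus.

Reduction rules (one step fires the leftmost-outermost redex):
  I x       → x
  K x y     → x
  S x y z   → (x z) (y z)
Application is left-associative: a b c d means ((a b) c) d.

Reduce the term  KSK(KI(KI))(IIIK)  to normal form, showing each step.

Answer: normal form = SIK  (in 5 steps)

Working:
  start: KSK(KI(KI))(IIIK)
  →1  S(KI(KI))(IIIK)
  →2  SI(IIIK)
  →3  SI(IIK)
  →4  SI(IK)
  →5  SIK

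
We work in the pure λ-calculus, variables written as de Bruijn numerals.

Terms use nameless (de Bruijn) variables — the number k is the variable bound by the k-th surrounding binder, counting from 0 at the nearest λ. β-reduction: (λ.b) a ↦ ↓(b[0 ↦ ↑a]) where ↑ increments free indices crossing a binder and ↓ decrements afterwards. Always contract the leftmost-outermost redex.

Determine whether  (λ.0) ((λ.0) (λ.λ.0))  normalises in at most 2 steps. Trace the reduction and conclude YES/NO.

Answer: YES — reaches normal form λ.λ.0 in 2 ≤ 2 steps

Working:
  start: (λ.0) ((λ.0) (λ.λ.0))
  step 1: (λ.0) (λ.λ.0)
  step 2: λ.λ.0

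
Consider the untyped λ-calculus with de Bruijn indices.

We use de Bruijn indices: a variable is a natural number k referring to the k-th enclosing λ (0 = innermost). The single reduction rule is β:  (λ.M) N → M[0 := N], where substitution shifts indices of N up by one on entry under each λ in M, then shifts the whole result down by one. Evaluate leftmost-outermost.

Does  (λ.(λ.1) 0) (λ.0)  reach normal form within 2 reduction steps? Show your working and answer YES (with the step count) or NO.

Answer: YES — reaches normal form λ.0 in 2 ≤ 2 steps

Reduction:
  start: (λ.(λ.1) 0) (λ.0)
  [1] (λ.λ.0) (λ.0)
  [2] λ.0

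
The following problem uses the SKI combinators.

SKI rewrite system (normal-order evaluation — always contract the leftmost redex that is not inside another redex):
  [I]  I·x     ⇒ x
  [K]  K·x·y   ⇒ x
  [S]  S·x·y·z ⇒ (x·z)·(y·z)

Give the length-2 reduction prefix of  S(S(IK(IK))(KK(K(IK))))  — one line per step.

Answer: after 2 steps: S(S(KK)(KK(K(IK))))

Working:
  start: S(S(IK(IK))(KK(K(IK))))
  →1  S(S(K(IK))(KK(K(IK))))
  →2  S(S(KK)(KK(K(IK))))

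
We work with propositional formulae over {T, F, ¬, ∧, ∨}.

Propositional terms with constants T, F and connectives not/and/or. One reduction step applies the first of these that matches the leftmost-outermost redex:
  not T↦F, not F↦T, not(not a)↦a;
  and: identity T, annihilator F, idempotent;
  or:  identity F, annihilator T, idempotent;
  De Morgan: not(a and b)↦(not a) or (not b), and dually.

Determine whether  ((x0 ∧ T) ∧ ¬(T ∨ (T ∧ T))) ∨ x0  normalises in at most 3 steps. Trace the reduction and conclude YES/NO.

  start: ((x0 ∧ T) ∧ ¬(T ∨ (T ∧ T))) ∨ x0
  [1] (x0 ∧ ¬(T ∨ (T ∧ T))) ∨ x0
  [2] (x0 ∧ (¬T ∧ ¬(T ∧ T))) ∨ x0
  [3] (x0 ∧ (F ∧ ¬(T ∧ T))) ∨ x0

Answer: NO — after 3 steps the term is (x0 ∧ (F ∧ ¬(T ∧ T))) ∨ x0, not yet normal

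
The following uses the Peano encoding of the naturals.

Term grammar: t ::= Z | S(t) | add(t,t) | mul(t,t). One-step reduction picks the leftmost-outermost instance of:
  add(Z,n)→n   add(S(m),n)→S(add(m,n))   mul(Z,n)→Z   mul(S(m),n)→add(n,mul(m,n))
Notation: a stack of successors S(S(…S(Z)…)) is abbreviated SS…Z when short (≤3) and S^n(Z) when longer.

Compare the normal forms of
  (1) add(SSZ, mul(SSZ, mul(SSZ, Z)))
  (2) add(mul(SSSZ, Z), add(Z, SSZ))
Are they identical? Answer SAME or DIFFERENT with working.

Answer: SAME — A ⇓ SSZ, B ⇓ SSZ

Reduction:
Term A:
  start: add(SSZ, mul(SSZ, mul(SSZ, Z)))
  step 1: S(add(SZ, mul(SSZ, mul(SSZ, Z))))
  step 2: S(S(add(Z, mul(SSZ, mul(SSZ, Z)))))
  step 3: S(S(mul(SSZ, mul(SSZ, Z))))
  step 4: S(S(add(mul(SSZ, Z), mul(SZ, mul(SSZ, Z)))))
  step 5: S(S(add(add(Z, mul(SZ, Z)), mul(SZ, mul(SSZ, Z)))))
  step 6: S(S(add(mul(SZ, Z), mul(SZ, mul(SSZ, Z)))))
  step 7: S(S(add(add(Z, mul(Z, Z)), mul(SZ, mul(SSZ, Z)))))
  step 8: S(S(add(mul(Z, Z), mul(SZ, mul(SSZ, Z)))))
  step 9: S(S(add(Z, mul(SZ, mul(SSZ, Z)))))
  step 10: S(S(mul(SZ, mul(SSZ, Z))))
  step 11: S(S(add(mul(SSZ, Z), mul(Z, mul(SSZ, Z)))))
  step 12: S(S(add(add(Z, mul(SZ, Z)), mul(Z, mul(SSZ, Z)))))
  step 13: S(S(add(mul(SZ, Z), mul(Z, mul(SSZ, Z)))))
  step 14: S(S(add(add(Z, mul(Z, Z)), mul(Z, mul(SSZ, Z)))))
  step 15: S(S(add(mul(Z, Z), mul(Z, mul(SSZ, Z)))))
  step 16: S(S(add(Z, mul(Z, mul(SSZ, Z)))))
  step 17: S(S(mul(Z, mul(SSZ, Z))))
  step 18: SSZ

Term B:
  start: add(mul(SSSZ, Z), add(Z, SSZ))
  step 1: add(add(Z, mul(SSZ, Z)), add(Z, SSZ))
  step 2: add(mul(SSZ, Z), add(Z, SSZ))
  step 3: add(add(Z, mul(SZ, Z)), add(Z, SSZ))
  step 4: add(mul(SZ, Z), add(Z, SSZ))
  step 5: add(add(Z, mul(Z, Z)), add(Z, SSZ))
  step 6: add(mul(Z, Z), add(Z, SSZ))
  step 7: add(Z, add(Z, SSZ))
  step 8: add(Z, SSZ)
  step 9: SSZ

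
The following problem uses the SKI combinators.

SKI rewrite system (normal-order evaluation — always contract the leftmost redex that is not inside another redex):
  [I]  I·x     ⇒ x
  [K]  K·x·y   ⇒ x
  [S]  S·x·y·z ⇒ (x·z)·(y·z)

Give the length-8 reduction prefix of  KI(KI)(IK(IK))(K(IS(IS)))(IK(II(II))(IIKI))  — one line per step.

  start: KI(KI)(IK(IK))(K(IS(IS)))(IK(II(II))(IIKI))
  [1] I(IK(IK))(K(IS(IS)))(IK(II(II))(IIKI))
  [2] IK(IK)(K(IS(IS)))(IK(II(II))(IIKI))
  [3] K(IK)(K(IS(IS)))(IK(II(II))(IIKI))
  [4] IK(IK(II(II))(IIKI))
  [5] K(IK(II(II))(IIKI))
  [6] K(K(II(II))(IIKI))
  [7] K(II(II))
  [8] K(I(II))

Answer: after 8 steps: K(I(II))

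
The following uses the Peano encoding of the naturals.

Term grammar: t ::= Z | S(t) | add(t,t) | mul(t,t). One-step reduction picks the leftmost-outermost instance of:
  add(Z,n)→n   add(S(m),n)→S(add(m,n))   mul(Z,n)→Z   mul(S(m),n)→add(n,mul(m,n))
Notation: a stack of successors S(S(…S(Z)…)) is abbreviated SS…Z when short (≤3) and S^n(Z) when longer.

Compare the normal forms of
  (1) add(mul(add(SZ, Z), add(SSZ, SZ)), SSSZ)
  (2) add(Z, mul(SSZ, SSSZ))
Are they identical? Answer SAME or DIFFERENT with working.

Answer: SAME — A ⇓ S^6(Z), B ⇓ S^6(Z)

Reduction:
Term A:
  start: add(mul(add(SZ, Z), add(SSZ, SZ)), SSSZ)
  [1] add(mul(S(add(Z, Z)), add(SSZ, SZ)), SSSZ)
  [2] add(add(add(SSZ, SZ), mul(add(Z, Z), add(SSZ, SZ))), SSSZ)
  [3] add(add(S(add(SZ, SZ)), mul(add(Z, Z), add(SSZ, SZ))), SSSZ)
  [4] add(S(add(add(SZ, SZ), mul(add(Z, Z), add(SSZ, SZ)))), SSSZ)
  [5] S(add(add(add(SZ, SZ), mul(add(Z, Z), add(SSZ, SZ))), SSSZ))
  [6] S(add(add(S(add(Z, SZ)), mul(add(Z, Z), add(SSZ, SZ))), SSSZ))
  [7] S(add(S(add(add(Z, SZ), mul(add(Z, Z), add(SSZ, SZ)))), SSSZ))
  [8] S(S(add(add(add(Z, SZ), mul(add(Z, Z), add(SSZ, SZ))), SSSZ)))
  [9] S(S(add(add(SZ, mul(add(Z, Z), add(SSZ, SZ))), SSSZ)))
  [10] S(S(add(S(add(Z, mul(add(Z, Z), add(SSZ, SZ)))), SSSZ)))
  [11] S(S(S(add(add(Z, mul(add(Z, Z), add(SSZ, SZ))), SSSZ))))
  [12] S(S(S(add(mul(add(Z, Z), add(SSZ, SZ)), SSSZ))))
  [13] S(S(S(add(mul(Z, add(SSZ, SZ)), SSSZ))))
  [14] S(S(S(add(Z, SSSZ))))
  [15] S^6(Z)

Term B:
  start: add(Z, mul(SSZ, SSSZ))
  [1] mul(SSZ, SSSZ)
  [2] add(SSSZ, mul(SZ, SSSZ))
  [3] S(add(SSZ, mul(SZ, SSSZ)))
  [4] S(S(add(SZ, mul(SZ, SSSZ))))
  [5] S(S(S(add(Z, mul(SZ, SSSZ)))))
  [6] S(S(S(mul(SZ, SSSZ))))
  [7] S(S(S(add(SSSZ, mul(Z, SSSZ)))))
  [8] S(S(S(S(add(SSZ, mul(Z, SSSZ))))))
  [9] S(S(S(S(S(add(SZ, mul(Z, SSSZ)))))))
  [10] S(S(S(S(S(S(add(Z, mul(Z, SSSZ))))))))
  [11] S(S(S(S(S(S(mul(Z, SSSZ)))))))
  [12] S^6(Z)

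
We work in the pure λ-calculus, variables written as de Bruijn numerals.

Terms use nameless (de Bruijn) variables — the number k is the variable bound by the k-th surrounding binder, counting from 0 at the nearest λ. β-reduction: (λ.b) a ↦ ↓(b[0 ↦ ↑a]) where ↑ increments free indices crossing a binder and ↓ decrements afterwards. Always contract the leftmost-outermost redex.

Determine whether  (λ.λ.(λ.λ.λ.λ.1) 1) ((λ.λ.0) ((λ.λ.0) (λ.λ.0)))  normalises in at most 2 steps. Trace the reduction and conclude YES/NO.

Answer: YES — reaches normal form λ.λ.λ.λ.1 in 2 ≤ 2 steps

Derivation:
  start: (λ.λ.(λ.λ.λ.λ.1) 1) ((λ.λ.0) ((λ.λ.0) (λ.λ.0)))
  step 1: λ.(λ.λ.λ.λ.1) ((λ.λ.0) ((λ.λ.0) (λ.λ.0)))
  step 2: λ.λ.λ.λ.1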